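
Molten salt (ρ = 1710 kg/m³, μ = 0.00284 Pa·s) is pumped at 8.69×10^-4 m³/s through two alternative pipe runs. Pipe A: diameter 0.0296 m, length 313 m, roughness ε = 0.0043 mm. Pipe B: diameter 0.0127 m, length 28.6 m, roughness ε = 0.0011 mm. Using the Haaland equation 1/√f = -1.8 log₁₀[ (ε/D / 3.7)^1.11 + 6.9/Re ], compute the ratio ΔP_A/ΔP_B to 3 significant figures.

ΔP_A/ΔP_B ≈ 0.194

Pipe A: V = Q/A = 0.000869/0.0006881 = 1.263 m/s; Re = 2.251e+04; ε/D = 0.000145; Haaland → f = 0.02526; ΔP_A = f(L/D)(ρV²/2) = 3.642e+05 Pa.
Pipe B: V = Q/A = 0.000869/0.0001267 = 6.86 m/s; Re = 5.246e+04; ε/D = 8.66e-05; Haaland → f = 0.02074; ΔP_B = f(L/D)(ρV²/2) = 1.879e+06 Pa.
ΔP_A/ΔP_B = 3.642e+05/1.879e+06 = 0.194.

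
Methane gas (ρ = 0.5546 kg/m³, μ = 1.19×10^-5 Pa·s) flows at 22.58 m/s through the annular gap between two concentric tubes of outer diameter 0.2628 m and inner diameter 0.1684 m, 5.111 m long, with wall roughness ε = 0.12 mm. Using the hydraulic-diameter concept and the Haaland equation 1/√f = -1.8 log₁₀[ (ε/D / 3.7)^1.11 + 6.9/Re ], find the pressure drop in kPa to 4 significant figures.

Hydraulic diameter D_h = 4A/P = D_o - D_i = 0.2628 - 0.1684 = 0.0944 m.
Re = ρVD_h/μ = 0.5546·22.58·0.0944/1.19e-05 = 9.934e+04.
ε/D_h = 0.00012/0.0944 = 0.00127; Haaland gives 1/√f = -1.8 log₁₀[0.000143+6.95e-05] = 6.611, so f = 0.02288.
ΔP = f(L/D_h)(ρV²/2) = 0.02288·5.111/0.0944·141.4 = 175.1 Pa.
ΔP = 0.1751 kPa.

ΔP ≈ 0.1751 kPa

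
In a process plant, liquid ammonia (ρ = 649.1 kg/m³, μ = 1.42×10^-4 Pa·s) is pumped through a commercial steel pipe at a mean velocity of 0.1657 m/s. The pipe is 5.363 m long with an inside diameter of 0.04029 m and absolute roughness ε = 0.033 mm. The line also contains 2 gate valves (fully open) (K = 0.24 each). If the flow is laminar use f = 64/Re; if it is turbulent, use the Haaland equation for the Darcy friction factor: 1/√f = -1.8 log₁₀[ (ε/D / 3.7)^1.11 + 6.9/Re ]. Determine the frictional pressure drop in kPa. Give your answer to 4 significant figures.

Reynolds number Re = ρVD/μ = 649.1 · 0.1657 · 0.04029 / 0.000142 = 3.052e+04.
Re > 4000 → turbulent. Relative roughness ε/D = 3.3e-05/0.04029 = 0.000819. Haaland: 1/√f = -1.8 log₁₀[(0.000819/3.7)^1.11 + 6.9/3.052e+04] = -1.8 log₁₀[8.77e-05 + 0.000226] = 6.306, so f = 0.02515.
Total minor-loss coefficient ΣK = 2·0.24 = 0.48.
ΔP = [f·L/D + ΣK]·(ρV²/2) = [0.02515·5.363/0.04029 + 0.48]·(649.1·0.1657²/2) = [3.347 + 0.48]·8.911 = 34.11 Pa.
ΔP = 34.11 Pa = 0.03411 kPa.

ΔP ≈ 0.03411 kPa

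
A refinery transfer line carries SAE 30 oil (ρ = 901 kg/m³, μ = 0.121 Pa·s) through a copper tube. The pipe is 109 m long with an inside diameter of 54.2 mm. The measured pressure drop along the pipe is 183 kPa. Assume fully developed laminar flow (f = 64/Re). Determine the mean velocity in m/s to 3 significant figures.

For laminar flow, f = 64/Re with Re = ρVD/μ, so Darcy-Weisbach reduces to ΔP = 32μLV/D². Solving for V: V = ΔP·D²/(32μL) = 1.83e+05·(0.0542)²/(32·0.121·109) = 1.274 m/s.
Check: Re = ρVD/μ = 901·1.274·0.0542/0.121 = 514.1 < 2300, so the laminar assumption holds.

V ≈ 1.27 m/s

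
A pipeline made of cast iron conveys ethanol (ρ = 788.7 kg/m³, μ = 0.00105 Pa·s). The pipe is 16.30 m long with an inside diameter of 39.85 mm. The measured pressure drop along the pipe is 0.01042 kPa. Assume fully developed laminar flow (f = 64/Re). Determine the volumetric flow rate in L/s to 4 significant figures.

Q ≈ 0.03768 L/s

For laminar flow, f = 64/Re with Re = ρVD/μ, so Darcy-Weisbach reduces to ΔP = 32μLV/D². Solving for V: V = ΔP·D²/(32μL) = 10.42·(0.03985)²/(32·0.00105·16.3) = 0.03021 m/s.
Check: Re = ρVD/μ = 788.7·0.03021·0.03985/0.00105 = 904.4 < 2300, so the laminar assumption holds.
Q = V·A = 0.03021·(π/4·0.03985²) = 3.768e-05 m³/s = 0.03768 L/s.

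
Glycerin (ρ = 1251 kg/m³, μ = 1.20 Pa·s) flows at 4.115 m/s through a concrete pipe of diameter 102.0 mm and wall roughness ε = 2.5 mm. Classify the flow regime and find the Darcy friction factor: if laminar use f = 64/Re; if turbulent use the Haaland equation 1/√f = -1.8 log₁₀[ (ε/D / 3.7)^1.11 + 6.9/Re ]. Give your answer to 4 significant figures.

Re = ρVD/μ = 1251·4.115·0.102/1.2 = 437.6.
Re < 2300 → laminar, so f = 64/Re = 0.1463 (roughness is irrelevant in laminar flow).

f ≈ 0.1463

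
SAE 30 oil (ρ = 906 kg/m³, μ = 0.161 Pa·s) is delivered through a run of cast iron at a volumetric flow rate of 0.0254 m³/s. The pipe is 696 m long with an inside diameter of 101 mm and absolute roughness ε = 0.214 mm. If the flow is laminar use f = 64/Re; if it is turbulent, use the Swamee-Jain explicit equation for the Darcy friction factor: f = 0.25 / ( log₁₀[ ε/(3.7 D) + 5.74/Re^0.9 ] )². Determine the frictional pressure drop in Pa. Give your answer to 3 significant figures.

ΔP ≈ 1.11×10^6 Pa

Cross-sectional area A = πD²/4 = π(0.101)²/4 = 0.008012 m²; mean velocity V = Q/A = 0.0254/0.008012 = 3.17 m/s.
Reynolds number Re = ρVD/μ = 906 · 3.17 · 0.101 / 0.161 = 1802.
Re < 2300 → laminar flow, so f = 64/Re = 64/1802 = 0.03552 (the turbulent correlation is not needed).
Darcy-Weisbach: ΔP = f(L/D)(ρV²/2) = 0.03552·(696/0.101)·(906·3.17²/2) = 0.03552·6891·4553 = 1.114e+06 Pa.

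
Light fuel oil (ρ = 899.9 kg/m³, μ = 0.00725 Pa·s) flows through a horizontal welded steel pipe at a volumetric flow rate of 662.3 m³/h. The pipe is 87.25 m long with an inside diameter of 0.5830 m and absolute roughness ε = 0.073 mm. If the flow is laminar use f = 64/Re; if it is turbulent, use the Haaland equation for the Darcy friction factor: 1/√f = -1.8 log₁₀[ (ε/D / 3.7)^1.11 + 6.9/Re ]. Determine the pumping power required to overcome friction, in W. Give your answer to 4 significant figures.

Q = 662.3 m³/h = 662.3/3600 = 0.184 m³/s.
Cross-sectional area A = πD²/4 = π(0.583)²/4 = 0.2669 m²; mean velocity V = Q/A = 0.184/0.2669 = 0.6892 m/s.
Reynolds number Re = ρVD/μ = 899.9 · 0.6892 · 0.583 / 0.00725 = 4.987e+04.
Re > 4000 → turbulent. Relative roughness ε/D = 7.3e-05/0.583 = 0.000125. Haaland: 1/√f = -1.8 log₁₀[(0.000125/3.7)^1.11 + 6.9/4.987e+04] = -1.8 log₁₀[1.09e-05 + 0.000138] = 6.887, so f = 0.02108.
Darcy-Weisbach: ΔP = f(L/D)(ρV²/2) = 0.02108·(87.25/0.583)·(899.9·0.6892²/2) = 0.02108·149.7·213.7 = 674.3 Pa.
Pumping power P = QΔP = 0.184·674.3 = 124.06 W = 124.1 W.

P ≈ 124.1 W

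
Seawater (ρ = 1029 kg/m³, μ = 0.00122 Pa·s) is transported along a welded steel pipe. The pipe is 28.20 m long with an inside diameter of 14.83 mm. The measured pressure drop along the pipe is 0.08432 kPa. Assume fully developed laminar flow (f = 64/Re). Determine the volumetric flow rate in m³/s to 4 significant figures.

Q ≈ 2.910×10^-6 m³/s

For laminar flow, f = 64/Re with Re = ρVD/μ, so Darcy-Weisbach reduces to ΔP = 32μLV/D². Solving for V: V = ΔP·D²/(32μL) = 84.32·(0.01483)²/(32·0.00122·28.2) = 0.01684 m/s.
Check: Re = ρVD/μ = 1029·0.01684·0.01483/0.00122 = 210.7 < 2300, so the laminar assumption holds.
Q = V·A = 0.01684·(π/4·0.01483²) = 2.91e-06 m³/s = 2.910×10^-6 m³/s.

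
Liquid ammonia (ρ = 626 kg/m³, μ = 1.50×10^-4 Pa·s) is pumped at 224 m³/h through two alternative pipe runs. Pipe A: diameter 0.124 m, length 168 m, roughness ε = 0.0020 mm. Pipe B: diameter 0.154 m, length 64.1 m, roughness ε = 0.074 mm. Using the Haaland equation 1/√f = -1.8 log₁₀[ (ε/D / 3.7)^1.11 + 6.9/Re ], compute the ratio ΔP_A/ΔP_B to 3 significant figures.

ΔP_A/ΔP_B ≈ 4.82

Pipe A: V = Q/A = 0.06222/0.01208 = 5.152 m/s; Re = 2.666e+06; ε/D = 1.61e-05; Haaland → f = 0.01047; ΔP_A = f(L/D)(ρV²/2) = 1.178e+05 Pa.
Pipe B: V = Q/A = 0.06222/0.01863 = 3.341 m/s; Re = 2.147e+06; ε/D = 0.000481; Haaland → f = 0.0168; ΔP_B = f(L/D)(ρV²/2) = 2.442e+04 Pa.
ΔP_A/ΔP_B = 1.178e+05/2.442e+04 = 4.82.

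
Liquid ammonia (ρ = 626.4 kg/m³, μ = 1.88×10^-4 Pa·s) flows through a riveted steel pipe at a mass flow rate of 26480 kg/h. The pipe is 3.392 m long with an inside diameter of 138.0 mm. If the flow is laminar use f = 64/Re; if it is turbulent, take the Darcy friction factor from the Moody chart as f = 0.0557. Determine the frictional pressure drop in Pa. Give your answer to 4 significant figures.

ṁ = 26480 kg/h = 26480/3600 = 7.356 kg/s.
A = πD²/4 = π(0.138)²/4 = 0.01496 m²; mean velocity V = ṁ/(ρA) = 7.356/(626.4 · 0.01496) = 0.7851 m/s.
Reynolds number Re = ρVD/μ = 626.4 · 0.7851 · 0.138 / 0.000188 = 3.61e+05.
Re > 4000 → turbulent; use the Moody-chart value f = 0.0557.
Darcy-Weisbach: ΔP = f(L/D)(ρV²/2) = 0.0557·(3.392/0.138)·(626.4·0.7851²/2) = 0.0557·24.58·193 = 264.3 Pa.

ΔP ≈ 264.3 Pa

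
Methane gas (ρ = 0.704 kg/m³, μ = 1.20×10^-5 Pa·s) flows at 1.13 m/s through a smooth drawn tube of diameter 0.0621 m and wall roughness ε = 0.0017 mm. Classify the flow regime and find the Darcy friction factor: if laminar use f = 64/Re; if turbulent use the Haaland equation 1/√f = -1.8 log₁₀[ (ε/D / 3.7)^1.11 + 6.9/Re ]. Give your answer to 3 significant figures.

Re = ρVD/μ = 0.704·1.13·0.0621/1.2e-05 = 4117.
Re > 4000 → turbulent. ε/D = 1.7e-06/0.0621 = 2.74e-05; Haaland: 1/√f = -1.8 log₁₀[2.02e-06 + 0.00168] = 4.995, so f = 0.04007.

f ≈ 0.0401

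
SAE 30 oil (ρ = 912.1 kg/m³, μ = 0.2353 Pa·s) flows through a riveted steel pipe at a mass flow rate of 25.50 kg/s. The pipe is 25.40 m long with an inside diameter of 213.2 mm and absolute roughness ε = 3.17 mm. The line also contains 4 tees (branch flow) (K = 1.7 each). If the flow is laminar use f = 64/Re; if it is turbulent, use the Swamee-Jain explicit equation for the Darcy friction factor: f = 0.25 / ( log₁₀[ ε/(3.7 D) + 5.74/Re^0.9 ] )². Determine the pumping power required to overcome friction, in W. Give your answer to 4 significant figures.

P ≈ 145.3 W

A = πD²/4 = π(0.2132)²/4 = 0.0357 m²; mean velocity V = ṁ/(ρA) = 25.5/(912.1 · 0.0357) = 0.7831 m/s.
Reynolds number Re = ρVD/μ = 912.1 · 0.7831 · 0.2132 / 0.235 = 647.2.
Re < 2300 → laminar flow, so f = 64/Re = 64/647.2 = 0.09889 (the turbulent correlation is not needed).
Total minor-loss coefficient ΣK = 4·1.7 = 6.8.
ΔP = [f·L/D + ΣK]·(ρV²/2) = [0.09889·25.4/0.2132 + 6.8]·(912.1·0.7831²/2) = [11.78 + 6.8]·279.7 = 5197 Pa.
Q = ṁ/ρ = 25.5/912.1 = 0.02796 m³/s.
Pumping power P = QΔP = 0.02796·5197 = 145.29 W = 145.3 W.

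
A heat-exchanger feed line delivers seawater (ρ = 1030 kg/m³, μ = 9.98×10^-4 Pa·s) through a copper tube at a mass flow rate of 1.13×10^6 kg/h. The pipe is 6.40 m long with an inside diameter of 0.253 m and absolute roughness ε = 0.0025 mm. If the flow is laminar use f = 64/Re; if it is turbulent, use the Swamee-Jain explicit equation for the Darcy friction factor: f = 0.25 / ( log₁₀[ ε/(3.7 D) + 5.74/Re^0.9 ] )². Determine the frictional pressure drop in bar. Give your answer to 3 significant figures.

ΔP ≈ 0.0530 bar

ṁ = 1.13×10^6 kg/h = 1.13×10^6/3600 = 313.9 kg/s.
A = πD²/4 = π(0.253)²/4 = 0.05027 m²; mean velocity V = ṁ/(ρA) = 313.9/(1030 · 0.05027) = 6.062 m/s.
Reynolds number Re = ρVD/μ = 1030 · 6.062 · 0.253 / 0.000998 = 1.583e+06.
Re > 4000 → turbulent. Relative roughness ε/D = 2.5e-06/0.253 = 9.88e-06. Swamee-Jain: f = 0.25/(log₁₀[9.88e-06/3.7 + 5.74/1.583e+06^0.9])² = 0.25/(log₁₀[2.67e-06 + 1.51e-05])² = 0.25/(-4.75)² = 0.01108.
Darcy-Weisbach: ΔP = f(L/D)(ρV²/2) = 0.01108·(6.4/0.253)·(1030·6.062²/2) = 0.01108·25.3·1.892e+04 = 5305 Pa.
ΔP = 5305 Pa = 0.0530 bar.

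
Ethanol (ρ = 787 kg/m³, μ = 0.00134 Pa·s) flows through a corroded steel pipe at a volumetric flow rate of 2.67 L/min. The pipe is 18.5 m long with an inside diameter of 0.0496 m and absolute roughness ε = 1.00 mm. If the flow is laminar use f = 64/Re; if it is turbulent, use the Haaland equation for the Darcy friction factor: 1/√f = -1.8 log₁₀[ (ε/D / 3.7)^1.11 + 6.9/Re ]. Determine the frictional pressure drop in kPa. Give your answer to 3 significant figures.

ΔP ≈ 0.00743 kPa

Q = 2.67 L/min = 2.67/60000 = 4.45e-05 m³/s.
Cross-sectional area A = πD²/4 = π(0.0496)²/4 = 0.001932 m²; mean velocity V = Q/A = 4.45e-05/0.001932 = 0.02303 m/s.
Reynolds number Re = ρVD/μ = 787 · 0.02303 · 0.0496 / 0.00134 = 670.9.
Re < 2300 → laminar flow, so f = 64/Re = 64/670.9 = 0.09539 (the turbulent correlation is not needed).
Darcy-Weisbach: ΔP = f(L/D)(ρV²/2) = 0.09539·(18.5/0.0496)·(787·0.02303²/2) = 0.09539·373·0.2087 = 7.426 Pa.
ΔP = 7.426 Pa = 0.00743 kPa.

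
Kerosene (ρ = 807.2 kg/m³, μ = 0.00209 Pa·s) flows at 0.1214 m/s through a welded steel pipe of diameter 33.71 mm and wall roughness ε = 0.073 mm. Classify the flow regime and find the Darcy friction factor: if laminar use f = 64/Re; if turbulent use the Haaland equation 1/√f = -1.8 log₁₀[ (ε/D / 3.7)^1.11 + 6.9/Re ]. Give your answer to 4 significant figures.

f ≈ 0.04049

Re = ρVD/μ = 807.2·0.1214·0.03371/0.00209 = 1581.
Re < 2300 → laminar, so f = 64/Re = 0.04049 (roughness is irrelevant in laminar flow).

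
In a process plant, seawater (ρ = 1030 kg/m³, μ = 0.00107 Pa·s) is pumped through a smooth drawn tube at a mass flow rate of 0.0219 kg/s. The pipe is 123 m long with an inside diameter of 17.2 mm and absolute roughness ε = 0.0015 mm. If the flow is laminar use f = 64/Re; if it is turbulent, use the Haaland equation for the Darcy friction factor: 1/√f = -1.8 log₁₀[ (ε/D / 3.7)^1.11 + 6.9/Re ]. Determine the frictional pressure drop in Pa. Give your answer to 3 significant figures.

ΔP ≈ 1300 Pa

A = πD²/4 = π(0.0172)²/4 = 0.0002324 m²; mean velocity V = ṁ/(ρA) = 0.0219/(1030 · 0.0002324) = 0.09151 m/s.
Reynolds number Re = ρVD/μ = 1030 · 0.09151 · 0.0172 / 0.00107 = 1515.
Re < 2300 → laminar flow, so f = 64/Re = 64/1515 = 0.04224 (the turbulent correlation is not needed).
Darcy-Weisbach: ΔP = f(L/D)(ρV²/2) = 0.04224·(123/0.0172)·(1030·0.09151²/2) = 0.04224·7151·4.312 = 1303 Pa.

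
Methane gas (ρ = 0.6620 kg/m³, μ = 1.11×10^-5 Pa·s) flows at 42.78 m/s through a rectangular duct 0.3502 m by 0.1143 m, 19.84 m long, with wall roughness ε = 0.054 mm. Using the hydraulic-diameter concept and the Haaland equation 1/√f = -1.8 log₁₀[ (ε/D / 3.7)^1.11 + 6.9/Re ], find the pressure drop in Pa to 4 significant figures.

Hydraulic diameter D_h = 4A/P = 4·(0.3502·0.1143)/(2·(0.3502+0.1143)) = 0.1601/0.929 = 0.1723 m.
Re = ρVD_h/μ = 0.662·42.78·0.1723/1.11e-05 = 4.397e+05.
ε/D_h = 5.4e-05/0.1723 = 0.000313; Haaland gives 1/√f = -1.8 log₁₀[3.02e-05+1.57e-05] = 7.809, so f = 0.0164.
ΔP = f(L/D_h)(ρV²/2) = 0.0164·19.84/0.1723·605.8 = 1144 Pa.

ΔP ≈ 1144 Pa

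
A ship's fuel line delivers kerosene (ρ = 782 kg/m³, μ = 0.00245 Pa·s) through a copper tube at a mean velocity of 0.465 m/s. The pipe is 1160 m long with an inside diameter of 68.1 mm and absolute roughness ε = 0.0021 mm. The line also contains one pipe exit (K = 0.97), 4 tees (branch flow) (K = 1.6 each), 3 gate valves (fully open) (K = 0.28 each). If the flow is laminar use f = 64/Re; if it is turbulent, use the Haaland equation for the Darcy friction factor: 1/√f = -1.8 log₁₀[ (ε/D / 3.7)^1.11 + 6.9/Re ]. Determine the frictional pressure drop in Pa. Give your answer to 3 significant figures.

ΔP ≈ 45100 Pa

Reynolds number Re = ρVD/μ = 782 · 0.465 · 0.0681 / 0.00245 = 1.011e+04.
Re > 4000 → turbulent. Relative roughness ε/D = 2.1e-06/0.0681 = 3.08e-05. Haaland: 1/√f = -1.8 log₁₀[(3.08e-05/3.7)^1.11 + 6.9/1.011e+04] = -1.8 log₁₀[2.3e-06 + 0.000683] = 5.696, so f = 0.03082.
Total minor-loss coefficient ΣK = 1·0.97 + 4·1.6 + 3·0.28 = 8.21.
ΔP = [f·L/D + ΣK]·(ρV²/2) = [0.03082·1160/0.0681 + 8.21]·(782·0.465²/2) = [525.1 + 8.21]·84.54 = 4.508e+04 Pa.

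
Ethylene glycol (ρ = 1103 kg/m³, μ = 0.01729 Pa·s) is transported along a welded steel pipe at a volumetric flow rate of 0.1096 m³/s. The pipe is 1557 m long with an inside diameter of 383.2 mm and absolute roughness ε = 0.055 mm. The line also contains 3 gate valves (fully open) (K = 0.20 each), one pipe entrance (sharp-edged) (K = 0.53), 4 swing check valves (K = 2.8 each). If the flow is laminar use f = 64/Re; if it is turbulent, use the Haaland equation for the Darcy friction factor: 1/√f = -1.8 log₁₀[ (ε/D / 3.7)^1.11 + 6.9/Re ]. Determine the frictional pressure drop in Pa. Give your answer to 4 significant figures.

Cross-sectional area A = πD²/4 = π(0.3832)²/4 = 0.1153 m²; mean velocity V = Q/A = 0.1096/0.1153 = 0.9503 m/s.
Reynolds number Re = ρVD/μ = 1103 · 0.9503 · 0.3832 / 0.0173 = 2.323e+04.
Re > 4000 → turbulent. Relative roughness ε/D = 5.5e-05/0.3832 = 0.000144. Haaland: 1/√f = -1.8 log₁₀[(0.000144/3.7)^1.11 + 6.9/2.323e+04] = -1.8 log₁₀[1.27e-05 + 0.000297] = 6.316, so f = 0.02507.
Total minor-loss coefficient ΣK = 3·0.2 + 1·0.53 + 4·2.8 = 12.3.
ΔP = [f·L/D + ΣK]·(ρV²/2) = [0.02507·1557/0.3832 + 12.3]·(1103·0.9503²/2) = [101.8 + 12.3]·498.1 = 5.687e+04 Pa.

ΔP ≈ 56870 Pa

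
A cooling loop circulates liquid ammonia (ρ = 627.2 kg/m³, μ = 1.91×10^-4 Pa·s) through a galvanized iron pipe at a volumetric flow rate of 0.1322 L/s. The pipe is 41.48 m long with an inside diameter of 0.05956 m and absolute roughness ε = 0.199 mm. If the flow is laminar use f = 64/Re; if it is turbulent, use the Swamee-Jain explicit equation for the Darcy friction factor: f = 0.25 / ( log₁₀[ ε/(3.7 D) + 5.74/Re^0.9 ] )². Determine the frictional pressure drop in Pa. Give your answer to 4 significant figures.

ΔP ≈ 18.02 Pa

Q = 0.1322 L/s = 0.1322/1000 = 0.0001322 m³/s.
Cross-sectional area A = πD²/4 = π(0.05956)²/4 = 0.002786 m²; mean velocity V = Q/A = 0.0001322/0.002786 = 0.04745 m/s.
Reynolds number Re = ρVD/μ = 627.2 · 0.04745 · 0.05956 / 0.000191 = 9280.
Re > 4000 → turbulent. Relative roughness ε/D = 0.000199/0.05956 = 0.00334. Swamee-Jain: f = 0.25/(log₁₀[0.00334/3.7 + 5.74/9280^0.9])² = 0.25/(log₁₀[0.000903 + 0.00154])² = 0.25/(-2.612)² = 0.03665.
Darcy-Weisbach: ΔP = f(L/D)(ρV²/2) = 0.03665·(41.48/0.05956)·(627.2·0.04745²/2) = 0.03665·696.4·0.7061 = 18.02 Pa.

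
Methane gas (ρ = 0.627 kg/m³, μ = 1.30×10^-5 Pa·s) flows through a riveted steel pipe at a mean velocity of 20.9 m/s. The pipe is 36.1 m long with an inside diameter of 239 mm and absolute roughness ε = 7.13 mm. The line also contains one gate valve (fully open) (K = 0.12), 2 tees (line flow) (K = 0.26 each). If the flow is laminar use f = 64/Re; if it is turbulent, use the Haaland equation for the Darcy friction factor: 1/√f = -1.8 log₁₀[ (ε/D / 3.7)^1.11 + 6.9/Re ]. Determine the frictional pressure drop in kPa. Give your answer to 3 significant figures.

ΔP ≈ 1.27 kPa

Reynolds number Re = ρVD/μ = 0.627 · 20.9 · 0.239 / 1.3e-05 = 2.409e+05.
Re > 4000 → turbulent. Relative roughness ε/D = 0.00713/0.239 = 0.0298. Haaland: 1/√f = -1.8 log₁₀[(0.0298/3.7)^1.11 + 6.9/2.409e+05] = -1.8 log₁₀[0.00474 + 2.86e-05] = 4.178, so f = 0.05728.
Total minor-loss coefficient ΣK = 1·0.12 + 2·0.26 = 0.64.
ΔP = [f·L/D + ΣK]·(ρV²/2) = [0.05728·36.1/0.239 + 0.64]·(0.627·20.9²/2) = [8.653 + 0.64]·136.9 = 1273 Pa.
ΔP = 1273 Pa = 1.27 kPa.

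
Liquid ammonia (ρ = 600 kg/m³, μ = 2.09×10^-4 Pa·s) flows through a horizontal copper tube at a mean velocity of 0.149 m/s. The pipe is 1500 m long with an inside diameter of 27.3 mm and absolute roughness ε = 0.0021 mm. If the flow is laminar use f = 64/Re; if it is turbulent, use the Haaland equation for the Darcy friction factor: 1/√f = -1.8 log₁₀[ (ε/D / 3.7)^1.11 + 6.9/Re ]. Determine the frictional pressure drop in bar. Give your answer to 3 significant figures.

ΔP ≈ 0.109 bar

Reynolds number Re = ρVD/μ = 600 · 0.149 · 0.0273 / 0.000209 = 1.168e+04.
Re > 4000 → turbulent. Relative roughness ε/D = 2.1e-06/0.0273 = 7.69e-05. Haaland: 1/√f = -1.8 log₁₀[(7.69e-05/3.7)^1.11 + 6.9/1.168e+04] = -1.8 log₁₀[6.35e-06 + 0.000591] = 5.803, so f = 0.0297.
Darcy-Weisbach: ΔP = f(L/D)(ρV²/2) = 0.0297·(1500/0.0273)·(600·0.149²/2) = 0.0297·5.495e+04·6.66 = 1.087e+04 Pa.
ΔP = 1.087e+04 Pa = 0.109 bar.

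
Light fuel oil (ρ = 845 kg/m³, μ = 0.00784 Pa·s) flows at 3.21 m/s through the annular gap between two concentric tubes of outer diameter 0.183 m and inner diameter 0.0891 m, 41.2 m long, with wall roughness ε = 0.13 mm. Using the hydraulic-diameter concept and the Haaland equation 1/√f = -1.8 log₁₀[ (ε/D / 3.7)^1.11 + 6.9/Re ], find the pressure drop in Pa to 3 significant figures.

ΔP ≈ 50000 Pa

Hydraulic diameter D_h = 4A/P = D_o - D_i = 0.183 - 0.0891 = 0.0939 m.
Re = ρVD_h/μ = 845·3.21·0.0939/0.00784 = 3.249e+04.
ε/D_h = 0.00013/0.0939 = 0.00138; Haaland gives 1/√f = -1.8 log₁₀[0.000157+0.000212] = 6.178, so f = 0.0262.
ΔP = f(L/D_h)(ρV²/2) = 0.0262·41.2/0.0939·4353 = 5.004e+04 Pa.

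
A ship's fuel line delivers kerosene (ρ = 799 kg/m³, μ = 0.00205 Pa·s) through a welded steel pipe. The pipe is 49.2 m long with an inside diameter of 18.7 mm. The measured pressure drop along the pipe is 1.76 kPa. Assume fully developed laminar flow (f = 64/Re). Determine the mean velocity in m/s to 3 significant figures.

For laminar flow, f = 64/Re with Re = ρVD/μ, so Darcy-Weisbach reduces to ΔP = 32μLV/D². Solving for V: V = ΔP·D²/(32μL) = 1760·(0.0187)²/(32·0.00205·49.2) = 0.1907 m/s.
Check: Re = ρVD/μ = 799·0.1907·0.0187/0.00205 = 1390 < 2300, so the laminar assumption holds.

V ≈ 0.191 m/s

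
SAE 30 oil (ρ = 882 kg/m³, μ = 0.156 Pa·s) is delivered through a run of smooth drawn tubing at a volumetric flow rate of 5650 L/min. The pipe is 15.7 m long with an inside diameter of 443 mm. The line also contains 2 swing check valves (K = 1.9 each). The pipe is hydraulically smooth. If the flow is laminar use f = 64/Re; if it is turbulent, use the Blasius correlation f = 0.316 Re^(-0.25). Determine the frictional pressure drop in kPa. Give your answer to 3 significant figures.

ΔP ≈ 0.869 kPa

Q = 5650 L/min = 5650/60000 = 0.09417 m³/s.
Cross-sectional area A = πD²/4 = π(0.443)²/4 = 0.1541 m²; mean velocity V = Q/A = 0.09417/0.1541 = 0.6109 m/s.
Reynolds number Re = ρVD/μ = 882 · 0.6109 · 0.443 / 0.156 = 1530.
Re < 2300 → laminar flow, so f = 64/Re = 64/1530 = 0.04182 (the turbulent correlation is not needed).
Total minor-loss coefficient ΣK = 2·1.9 = 3.8.
ΔP = [f·L/D + ΣK]·(ρV²/2) = [0.04182·15.7/0.443 + 3.8]·(882·0.6109²/2) = [1.482 + 3.8]·164.6 = 869.5 Pa.
ΔP = 869.5 Pa = 0.869 kPa.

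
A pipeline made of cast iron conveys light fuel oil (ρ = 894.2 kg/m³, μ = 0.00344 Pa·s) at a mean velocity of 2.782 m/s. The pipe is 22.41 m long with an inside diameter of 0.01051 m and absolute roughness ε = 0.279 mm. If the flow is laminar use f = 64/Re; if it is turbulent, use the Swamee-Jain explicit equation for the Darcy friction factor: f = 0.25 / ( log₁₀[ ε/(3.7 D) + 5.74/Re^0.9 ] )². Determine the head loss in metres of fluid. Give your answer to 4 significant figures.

Reynolds number Re = ρVD/μ = 894.2 · 2.782 · 0.01051 / 0.00344 = 7600.
Re > 4000 → turbulent. Relative roughness ε/D = 0.000279/0.01051 = 0.0265. Swamee-Jain: f = 0.25/(log₁₀[0.0265/3.7 + 5.74/7600^0.9])² = 0.25/(log₁₀[0.00717 + 0.00185])² = 0.25/(-2.045)² = 0.05979.
Darcy-Weisbach: ΔP = f(L/D)(ρV²/2) = 0.05979·(22.41/0.01051)·(894.2·2.782²/2) = 0.05979·2132·3460 = 4.412e+05 Pa.
Head loss h_f = ΔP/(ρg) = 4.412e+05/(894.2·9.81) = 50.29 m.

h_f ≈ 50.29 m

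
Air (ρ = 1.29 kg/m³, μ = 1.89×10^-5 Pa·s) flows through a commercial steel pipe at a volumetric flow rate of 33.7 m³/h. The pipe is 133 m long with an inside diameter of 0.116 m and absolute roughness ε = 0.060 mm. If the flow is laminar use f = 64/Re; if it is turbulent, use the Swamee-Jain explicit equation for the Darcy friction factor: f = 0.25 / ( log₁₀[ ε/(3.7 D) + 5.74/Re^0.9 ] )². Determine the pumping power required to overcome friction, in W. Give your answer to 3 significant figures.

P ≈ 0.190 W

Q = 33.7 m³/h = 33.7/3600 = 0.009361 m³/s.
Cross-sectional area A = πD²/4 = π(0.116)²/4 = 0.01057 m²; mean velocity V = Q/A = 0.009361/0.01057 = 0.8858 m/s.
Reynolds number Re = ρVD/μ = 1.29 · 0.8858 · 0.116 / 1.89e-05 = 7013.
Re > 4000 → turbulent. Relative roughness ε/D = 6e-05/0.116 = 0.000517. Swamee-Jain: f = 0.25/(log₁₀[0.000517/3.7 + 5.74/7013^0.9])² = 0.25/(log₁₀[0.00014 + 0.00198])² = 0.25/(-2.673)² = 0.03499.
Darcy-Weisbach: ΔP = f(L/D)(ρV²/2) = 0.03499·(133/0.116)·(1.29·0.8858²/2) = 0.03499·1147·0.5061 = 20.3 Pa.
Pumping power P = QΔP = 0.009361·20.3 = 0.1901 W = 0.190 W.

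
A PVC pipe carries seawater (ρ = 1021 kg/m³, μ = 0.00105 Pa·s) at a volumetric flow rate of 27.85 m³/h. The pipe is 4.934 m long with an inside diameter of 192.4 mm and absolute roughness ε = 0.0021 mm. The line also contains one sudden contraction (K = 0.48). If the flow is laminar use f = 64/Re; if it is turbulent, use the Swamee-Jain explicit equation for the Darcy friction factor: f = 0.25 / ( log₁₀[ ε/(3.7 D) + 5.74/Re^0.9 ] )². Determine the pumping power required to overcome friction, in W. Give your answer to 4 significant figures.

P ≈ 0.2836 W

Q = 27.85 m³/h = 27.85/3600 = 0.007736 m³/s.
Cross-sectional area A = πD²/4 = π(0.1924)²/4 = 0.02907 m²; mean velocity V = Q/A = 0.007736/0.02907 = 0.2661 m/s.
Reynolds number Re = ρVD/μ = 1021 · 0.2661 · 0.1924 / 0.00105 = 4.978e+04.
Re > 4000 → turbulent. Relative roughness ε/D = 2.1e-06/0.1924 = 1.09e-05. Swamee-Jain: f = 0.25/(log₁₀[1.09e-05/3.7 + 5.74/4.978e+04^0.9])² = 0.25/(log₁₀[2.95e-06 + 0.00034])² = 0.25/(-3.465)² = 0.02083.
Total minor-loss coefficient ΣK = 1·0.48 = 0.48.
ΔP = [f·L/D + ΣK]·(ρV²/2) = [0.02083·4.934/0.1924 + 0.48]·(1021·0.2661²/2) = [0.5341 + 0.48]·36.14 = 36.65 Pa.
Pumping power P = QΔP = 0.007736·36.65 = 0.28355 W = 0.2836 W.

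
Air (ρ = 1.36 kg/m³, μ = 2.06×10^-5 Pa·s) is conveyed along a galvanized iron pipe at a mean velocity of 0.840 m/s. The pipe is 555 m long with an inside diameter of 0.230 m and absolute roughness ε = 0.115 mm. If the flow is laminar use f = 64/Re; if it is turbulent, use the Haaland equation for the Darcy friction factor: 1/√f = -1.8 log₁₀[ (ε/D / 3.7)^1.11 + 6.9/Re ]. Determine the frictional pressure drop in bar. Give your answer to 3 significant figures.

Reynolds number Re = ρVD/μ = 1.36 · 0.84 · 0.23 / 2.06e-05 = 1.275e+04.
Re > 4000 → turbulent. Relative roughness ε/D = 0.000115/0.23 = 0.0005. Haaland: 1/√f = -1.8 log₁₀[(0.0005/3.7)^1.11 + 6.9/1.275e+04] = -1.8 log₁₀[5.07e-05 + 0.000541] = 5.81, so f = 0.02962.
Darcy-Weisbach: ΔP = f(L/D)(ρV²/2) = 0.02962·(555/0.23)·(1.36·0.84²/2) = 0.02962·2413·0.4798 = 34.3 Pa.
ΔP = 34.3 Pa = 3.43×10^-4 bar.

ΔP ≈ 3.43×10^-4 bar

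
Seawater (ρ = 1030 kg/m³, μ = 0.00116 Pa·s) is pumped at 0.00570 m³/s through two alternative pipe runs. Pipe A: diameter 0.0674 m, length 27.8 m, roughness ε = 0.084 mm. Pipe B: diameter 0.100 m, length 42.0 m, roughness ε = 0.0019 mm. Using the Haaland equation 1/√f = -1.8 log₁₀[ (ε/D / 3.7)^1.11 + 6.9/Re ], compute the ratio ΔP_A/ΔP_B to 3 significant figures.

Pipe A: V = Q/A = 0.0057/0.003568 = 1.598 m/s; Re = 9.561e+04; ε/D = 0.00125; Haaland → f = 0.02287; ΔP_A = f(L/D)(ρV²/2) = 1.24e+04 Pa.
Pipe B: V = Q/A = 0.0057/0.007854 = 0.7257 m/s; Re = 6.444e+04; ε/D = 1.9e-05; Haaland → f = 0.01963; ΔP_B = f(L/D)(ρV²/2) = 2237 Pa.
ΔP_A/ΔP_B = 1.24e+04/2237 = 5.54.

ΔP_A/ΔP_B ≈ 5.54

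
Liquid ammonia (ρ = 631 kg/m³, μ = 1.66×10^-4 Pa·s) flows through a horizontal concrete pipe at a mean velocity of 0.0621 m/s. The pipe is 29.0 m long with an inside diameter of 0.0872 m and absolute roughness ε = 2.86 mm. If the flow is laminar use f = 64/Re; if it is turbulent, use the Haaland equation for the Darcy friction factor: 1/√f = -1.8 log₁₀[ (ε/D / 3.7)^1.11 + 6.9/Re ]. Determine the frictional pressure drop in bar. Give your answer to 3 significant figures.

Reynolds number Re = ρVD/μ = 631 · 0.0621 · 0.0872 / 0.000166 = 2.058e+04.
Re > 4000 → turbulent. Relative roughness ε/D = 0.00286/0.0872 = 0.0328. Haaland: 1/√f = -1.8 log₁₀[(0.0328/3.7)^1.11 + 6.9/2.058e+04] = -1.8 log₁₀[0.00527 + 0.000335] = 4.052, so f = 0.06089.
Darcy-Weisbach: ΔP = f(L/D)(ρV²/2) = 0.06089·(29/0.0872)·(631·0.0621²/2) = 0.06089·332.6·1.217 = 24.64 Pa.
ΔP = 24.64 Pa = 2.46×10^-4 bar.

ΔP ≈ 2.46×10^-4 bar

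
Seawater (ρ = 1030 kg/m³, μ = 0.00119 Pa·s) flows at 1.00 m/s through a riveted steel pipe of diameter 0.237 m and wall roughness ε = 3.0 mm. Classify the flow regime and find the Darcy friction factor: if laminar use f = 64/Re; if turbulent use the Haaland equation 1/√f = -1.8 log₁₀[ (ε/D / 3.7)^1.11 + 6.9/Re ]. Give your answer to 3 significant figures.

Re = ρVD/μ = 1030·1·0.237/0.00119 = 2.051e+05.
Re > 4000 → turbulent. ε/D = 0.003/0.237 = 0.0127; Haaland: 1/√f = -1.8 log₁₀[0.00183 + 3.36e-05] = 4.913, so f = 0.04144.

f ≈ 0.0414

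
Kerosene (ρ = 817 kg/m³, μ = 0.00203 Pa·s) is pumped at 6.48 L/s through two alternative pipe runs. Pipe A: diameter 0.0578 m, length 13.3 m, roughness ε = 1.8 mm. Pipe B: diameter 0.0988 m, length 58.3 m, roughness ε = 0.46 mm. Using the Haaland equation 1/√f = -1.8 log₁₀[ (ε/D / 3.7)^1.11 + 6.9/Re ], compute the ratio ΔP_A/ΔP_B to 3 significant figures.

Pipe A: V = Q/A = 0.00648/0.002624 = 2.47 m/s; Re = 5.745e+04; ε/D = 0.0311; Haaland → f = 0.05871; ΔP_A = f(L/D)(ρV²/2) = 3.366e+04 Pa.
Pipe B: V = Q/A = 0.00648/0.007667 = 0.8452 m/s; Re = 3.361e+04; ε/D = 0.00466; Haaland → f = 0.03228; ΔP_B = f(L/D)(ρV²/2) = 5559 Pa.
ΔP_A/ΔP_B = 3.366e+04/5559 = 6.06.

ΔP_A/ΔP_B ≈ 6.06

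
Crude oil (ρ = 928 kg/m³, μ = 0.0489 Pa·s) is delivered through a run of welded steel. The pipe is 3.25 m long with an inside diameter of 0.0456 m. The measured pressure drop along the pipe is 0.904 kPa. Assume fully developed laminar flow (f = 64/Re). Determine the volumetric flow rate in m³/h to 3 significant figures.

Q ≈ 2.17 m³/h

For laminar flow, f = 64/Re with Re = ρVD/μ, so Darcy-Weisbach reduces to ΔP = 32μLV/D². Solving for V: V = ΔP·D²/(32μL) = 904·(0.0456)²/(32·0.0489·3.25) = 0.3696 m/s.
Check: Re = ρVD/μ = 928·0.3696·0.0456/0.0489 = 319.9 < 2300, so the laminar assumption holds.
Q = V·A = 0.3696·(π/4·0.0456²) = 0.0006036 m³/s = 2.17 m³/h.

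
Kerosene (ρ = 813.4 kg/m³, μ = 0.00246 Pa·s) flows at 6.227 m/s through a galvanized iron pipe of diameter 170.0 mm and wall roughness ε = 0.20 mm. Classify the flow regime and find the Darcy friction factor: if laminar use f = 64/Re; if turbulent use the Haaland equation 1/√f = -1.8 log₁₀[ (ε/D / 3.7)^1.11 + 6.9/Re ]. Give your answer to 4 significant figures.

f ≈ 0.02113

Re = ρVD/μ = 813.4·6.227·0.17/0.00246 = 3.5e+05.
Re > 4000 → turbulent. ε/D = 0.0002/0.17 = 0.00118; Haaland: 1/√f = -1.8 log₁₀[0.000131 + 1.97e-05] = 6.879, so f = 0.02113.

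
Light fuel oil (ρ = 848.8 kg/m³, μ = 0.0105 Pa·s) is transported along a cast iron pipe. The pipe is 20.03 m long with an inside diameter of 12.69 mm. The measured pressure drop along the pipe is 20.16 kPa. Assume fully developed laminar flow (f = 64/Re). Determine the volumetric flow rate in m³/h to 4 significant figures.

For laminar flow, f = 64/Re with Re = ρVD/μ, so Darcy-Weisbach reduces to ΔP = 32μLV/D². Solving for V: V = ΔP·D²/(32μL) = 2.016e+04·(0.01269)²/(32·0.0105·20.03) = 0.4824 m/s.
Check: Re = ρVD/μ = 848.8·0.4824·0.01269/0.0105 = 494.8 < 2300, so the laminar assumption holds.
Q = V·A = 0.4824·(π/4·0.01269²) = 6.101e-05 m³/s = 0.2196 m³/h.

Q ≈ 0.2196 m³/h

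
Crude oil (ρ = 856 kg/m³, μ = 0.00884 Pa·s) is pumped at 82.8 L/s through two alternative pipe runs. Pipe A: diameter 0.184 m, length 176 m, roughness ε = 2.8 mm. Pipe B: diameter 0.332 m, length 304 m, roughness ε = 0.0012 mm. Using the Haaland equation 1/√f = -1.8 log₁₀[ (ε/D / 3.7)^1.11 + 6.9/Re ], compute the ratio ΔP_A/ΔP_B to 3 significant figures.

ΔP_A/ΔP_B ≈ 21.4

Pipe A: V = Q/A = 0.0828/0.02659 = 3.114 m/s; Re = 5.548e+04; ε/D = 0.0152; Haaland → f = 0.04479; ΔP_A = f(L/D)(ρV²/2) = 1.778e+05 Pa.
Pipe B: V = Q/A = 0.0828/0.08657 = 0.9565 m/s; Re = 3.075e+04; ε/D = 3.61e-06; Haaland → f = 0.02319; ΔP_B = f(L/D)(ρV²/2) = 8312 Pa.
ΔP_A/ΔP_B = 1.778e+05/8312 = 21.4.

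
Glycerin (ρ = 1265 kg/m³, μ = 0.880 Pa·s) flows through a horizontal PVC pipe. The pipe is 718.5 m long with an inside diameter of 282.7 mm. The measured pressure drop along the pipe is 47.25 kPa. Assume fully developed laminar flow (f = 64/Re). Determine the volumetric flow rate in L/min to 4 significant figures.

For laminar flow, f = 64/Re with Re = ρVD/μ, so Darcy-Weisbach reduces to ΔP = 32μLV/D². Solving for V: V = ΔP·D²/(32μL) = 4.725e+04·(0.2827)²/(32·0.88·718.5) = 0.1866 m/s.
Check: Re = ρVD/μ = 1265·0.1866·0.2827/0.88 = 75.85 < 2300, so the laminar assumption holds.
Q = V·A = 0.1866·(π/4·0.2827²) = 0.01171 m³/s = 702.9 L/min.

Q ≈ 702.9 L/min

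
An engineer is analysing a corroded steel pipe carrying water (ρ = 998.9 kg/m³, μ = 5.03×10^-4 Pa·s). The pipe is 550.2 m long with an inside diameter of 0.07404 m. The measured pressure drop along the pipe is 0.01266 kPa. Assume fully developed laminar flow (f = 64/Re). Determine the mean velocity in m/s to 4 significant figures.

V ≈ 0.007837 m/s

For laminar flow, f = 64/Re with Re = ρVD/μ, so Darcy-Weisbach reduces to ΔP = 32μLV/D². Solving for V: V = ΔP·D²/(32μL) = 12.66·(0.07404)²/(32·0.000503·550.2) = 0.007837 m/s.
Check: Re = ρVD/μ = 998.9·0.007837·0.07404/0.000503 = 1152 < 2300, so the laminar assumption holds.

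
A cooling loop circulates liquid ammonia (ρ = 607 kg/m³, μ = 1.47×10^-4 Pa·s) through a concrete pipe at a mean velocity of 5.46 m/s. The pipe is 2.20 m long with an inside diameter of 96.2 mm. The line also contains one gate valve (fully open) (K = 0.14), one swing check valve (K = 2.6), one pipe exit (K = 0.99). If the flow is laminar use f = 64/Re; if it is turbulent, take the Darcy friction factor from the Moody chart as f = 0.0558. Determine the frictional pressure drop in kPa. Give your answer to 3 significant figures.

ΔP ≈ 45.3 kPa

Reynolds number Re = ρVD/μ = 607 · 5.46 · 0.0962 / 0.000147 = 2.169e+06.
Re > 4000 → turbulent; use the Moody-chart value f = 0.0558.
Total minor-loss coefficient ΣK = 1·0.14 + 1·2.6 + 1·0.99 = 3.73.
ΔP = [f·L/D + ΣK]·(ρV²/2) = [0.0558·2.2/0.0962 + 3.73]·(607·5.46²/2) = [1.276 + 3.73]·9048 = 4.529e+04 Pa.
ΔP = 4.529e+04 Pa = 45.3 kPa.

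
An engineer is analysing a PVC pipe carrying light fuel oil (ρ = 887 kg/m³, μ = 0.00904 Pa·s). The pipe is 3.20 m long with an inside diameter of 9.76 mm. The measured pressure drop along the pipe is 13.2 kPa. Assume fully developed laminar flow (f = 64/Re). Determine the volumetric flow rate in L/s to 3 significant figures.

For laminar flow, f = 64/Re with Re = ρVD/μ, so Darcy-Weisbach reduces to ΔP = 32μLV/D². Solving for V: V = ΔP·D²/(32μL) = 1.32e+04·(0.00976)²/(32·0.00904·3.2) = 1.358 m/s.
Check: Re = ρVD/μ = 887·1.358·0.00976/0.00904 = 1301 < 2300, so the laminar assumption holds.
Q = V·A = 1.358·(π/4·0.00976²) = 0.0001016 m³/s = 0.102 L/s.

Q ≈ 0.102 L/s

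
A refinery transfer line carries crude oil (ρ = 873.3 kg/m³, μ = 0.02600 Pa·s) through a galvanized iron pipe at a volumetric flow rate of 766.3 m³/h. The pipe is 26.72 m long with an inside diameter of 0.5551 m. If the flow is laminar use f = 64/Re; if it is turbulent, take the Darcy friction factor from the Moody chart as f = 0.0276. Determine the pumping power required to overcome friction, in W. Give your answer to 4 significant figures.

P ≈ 95.53 W

Q = 766.3 m³/h = 766.3/3600 = 0.2129 m³/s.
Cross-sectional area A = πD²/4 = π(0.5551)²/4 = 0.242 m²; mean velocity V = Q/A = 0.2129/0.242 = 0.8796 m/s.
Reynolds number Re = ρVD/μ = 873.3 · 0.8796 · 0.5551 / 0.026 = 1.64e+04.
Re > 4000 → turbulent; use the Moody-chart value f = 0.0276.
Darcy-Weisbach: ΔP = f(L/D)(ρV²/2) = 0.0276·(26.72/0.5551)·(873.3·0.8796²/2) = 0.0276·48.14·337.8 = 448.8 Pa.
Pumping power P = QΔP = 0.2129·448.8 = 95.528 W = 95.53 W.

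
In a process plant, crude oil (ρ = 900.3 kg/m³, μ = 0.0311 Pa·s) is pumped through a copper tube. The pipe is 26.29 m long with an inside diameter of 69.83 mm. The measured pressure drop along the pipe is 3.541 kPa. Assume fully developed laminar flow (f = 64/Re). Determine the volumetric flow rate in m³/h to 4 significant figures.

For laminar flow, f = 64/Re with Re = ρVD/μ, so Darcy-Weisbach reduces to ΔP = 32μLV/D². Solving for V: V = ΔP·D²/(32μL) = 3541·(0.06983)²/(32·0.0311·26.29) = 0.6599 m/s.
Check: Re = ρVD/μ = 900.3·0.6599·0.06983/0.0311 = 1334 < 2300, so the laminar assumption holds.
Q = V·A = 0.6599·(π/4·0.06983²) = 0.002527 m³/s = 9.099 m³/h.

Q ≈ 9.099 m³/h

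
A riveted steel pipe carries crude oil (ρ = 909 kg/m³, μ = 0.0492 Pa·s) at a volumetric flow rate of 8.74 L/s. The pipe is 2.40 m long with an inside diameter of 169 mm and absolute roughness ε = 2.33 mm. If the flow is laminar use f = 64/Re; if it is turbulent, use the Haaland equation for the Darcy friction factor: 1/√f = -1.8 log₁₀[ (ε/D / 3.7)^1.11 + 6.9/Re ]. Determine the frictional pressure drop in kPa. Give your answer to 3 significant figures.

ΔP ≈ 0.0515 kPa

Q = 8.74 L/s = 8.74/1000 = 0.00874 m³/s.
Cross-sectional area A = πD²/4 = π(0.169)²/4 = 0.02243 m²; mean velocity V = Q/A = 0.00874/0.02243 = 0.3896 m/s.
Reynolds number Re = ρVD/μ = 909 · 0.3896 · 0.169 / 0.0492 = 1217.
Re < 2300 → laminar flow, so f = 64/Re = 64/1217 = 0.05261 (the turbulent correlation is not needed).
Darcy-Weisbach: ΔP = f(L/D)(ρV²/2) = 0.05261·(2.4/0.169)·(909·0.3896²/2) = 0.05261·14.2·69 = 51.55 Pa.
ΔP = 51.55 Pa = 0.0515 kPa.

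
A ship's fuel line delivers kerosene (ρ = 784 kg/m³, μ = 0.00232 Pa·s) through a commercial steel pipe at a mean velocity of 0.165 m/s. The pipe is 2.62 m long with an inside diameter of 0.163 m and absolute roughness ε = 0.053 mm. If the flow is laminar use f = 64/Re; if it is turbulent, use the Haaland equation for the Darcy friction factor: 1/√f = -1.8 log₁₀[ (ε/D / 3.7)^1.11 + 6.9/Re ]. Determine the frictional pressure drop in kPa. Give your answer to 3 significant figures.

ΔP ≈ 0.00550 kPa

Reynolds number Re = ρVD/μ = 784 · 0.165 · 0.163 / 0.00232 = 9089.
Re > 4000 → turbulent. Relative roughness ε/D = 5.3e-05/0.163 = 0.000325. Haaland: 1/√f = -1.8 log₁₀[(0.000325/3.7)^1.11 + 6.9/9089] = -1.8 log₁₀[3.15e-05 + 0.000759] = 5.584, so f = 0.03207.
Darcy-Weisbach: ΔP = f(L/D)(ρV²/2) = 0.03207·(2.62/0.163)·(784·0.165²/2) = 0.03207·16.07·10.67 = 5.502 Pa.
ΔP = 5.502 Pa = 0.00550 kPa.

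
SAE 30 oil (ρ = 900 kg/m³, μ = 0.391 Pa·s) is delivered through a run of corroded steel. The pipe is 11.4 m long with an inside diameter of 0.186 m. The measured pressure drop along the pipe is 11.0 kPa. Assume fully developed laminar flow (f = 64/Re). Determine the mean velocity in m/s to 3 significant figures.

For laminar flow, f = 64/Re with Re = ρVD/μ, so Darcy-Weisbach reduces to ΔP = 32μLV/D². Solving for V: V = ΔP·D²/(32μL) = 1.1e+04·(0.186)²/(32·0.391·11.4) = 2.668 m/s.
Check: Re = ρVD/μ = 900·2.668·0.186/0.391 = 1142 < 2300, so the laminar assumption holds.

V ≈ 2.67 m/s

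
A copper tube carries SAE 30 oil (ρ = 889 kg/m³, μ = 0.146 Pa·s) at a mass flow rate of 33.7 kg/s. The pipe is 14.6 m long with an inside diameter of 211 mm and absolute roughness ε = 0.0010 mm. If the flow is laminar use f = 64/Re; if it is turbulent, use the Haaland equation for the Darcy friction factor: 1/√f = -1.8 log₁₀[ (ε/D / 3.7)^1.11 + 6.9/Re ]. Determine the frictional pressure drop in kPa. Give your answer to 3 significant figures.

ΔP ≈ 1.66 kPa

A = πD²/4 = π(0.211)²/4 = 0.03497 m²; mean velocity V = ṁ/(ρA) = 33.7/(889 · 0.03497) = 1.084 m/s.
Reynolds number Re = ρVD/μ = 889 · 1.084 · 0.211 / 0.146 = 1393.
Re < 2300 → laminar flow, so f = 64/Re = 64/1393 = 0.04595 (the turbulent correlation is not needed).
Darcy-Weisbach: ΔP = f(L/D)(ρV²/2) = 0.04595·(14.6/0.211)·(889·1.084²/2) = 0.04595·69.19·522.4 = 1661 Pa.
ΔP = 1661 Pa = 1.66 kPa.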